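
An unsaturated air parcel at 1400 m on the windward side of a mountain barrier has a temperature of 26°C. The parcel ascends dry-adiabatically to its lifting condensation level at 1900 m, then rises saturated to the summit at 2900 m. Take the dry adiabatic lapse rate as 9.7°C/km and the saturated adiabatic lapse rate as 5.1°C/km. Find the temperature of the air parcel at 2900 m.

From 1400 m to 1900 m (dry): cools by 9.7 × 0.5 = 4.85°C, giving 21.15°C.
From 1900 m to 2900 m (saturated): cools by 5.1 × 1 = 5.1°C, giving 16.05°C.

16.05°C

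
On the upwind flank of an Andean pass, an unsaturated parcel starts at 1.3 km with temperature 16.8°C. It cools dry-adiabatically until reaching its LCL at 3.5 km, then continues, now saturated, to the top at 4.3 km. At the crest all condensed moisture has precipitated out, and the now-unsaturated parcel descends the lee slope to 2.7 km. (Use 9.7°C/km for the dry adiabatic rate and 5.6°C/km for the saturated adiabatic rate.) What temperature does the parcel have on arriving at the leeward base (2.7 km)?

1300 → 3500 m (dry, 9.7°C/km): ΔT = -9.7 × 2.2 = -21.34°C → T = -4.54°C
3500 → 4300 m (saturated, 5.6°C/km): ΔT = -5.6 × 0.8 = -4.48°C → T = -9.02°C
4300 → 2700 m (dry descent, 9.7°C/km): ΔT = +9.7 × 1.6 = +15.52°C → T = 6.5°C

6.5°C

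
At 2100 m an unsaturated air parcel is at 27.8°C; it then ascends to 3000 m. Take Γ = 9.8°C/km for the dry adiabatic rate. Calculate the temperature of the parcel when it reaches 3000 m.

18.98°C

From 2100 m to 3000 m (dry adiabatic): cools by 9.8 × 0.9 = 8.82°C, giving 18.98°C.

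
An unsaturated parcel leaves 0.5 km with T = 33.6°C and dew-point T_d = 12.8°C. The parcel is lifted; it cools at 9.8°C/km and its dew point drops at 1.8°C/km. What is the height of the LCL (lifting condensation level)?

3.1 km

T and T_d converge at 9.8 − 1.8 = 8°C per km
Height above start = (33.6 − 12.8) / 8 = 2.6 km
LCL altitude = 500 m + 2600 m = 3100 m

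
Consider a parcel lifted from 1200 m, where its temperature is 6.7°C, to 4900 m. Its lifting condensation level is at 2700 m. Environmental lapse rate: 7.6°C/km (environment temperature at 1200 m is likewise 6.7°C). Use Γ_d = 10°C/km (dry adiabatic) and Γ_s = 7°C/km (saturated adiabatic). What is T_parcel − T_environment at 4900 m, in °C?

Parcel:
  Dry to 2700 m: -10 × 1.5 km = -15°C, so T = -8.3°C.
  Saturated to 4900 m: -7 × 2.2 km = -15.4°C, so T = -23.7°C.
Environment:
  Environment to 4900 m: -7.6 × 3.7 km = -28.12°C, so T = -21.42°C.
T_parcel − T_env = -23.7 − (-21.42) = -2.28°C

-2.28°C (parcel cooler than environment)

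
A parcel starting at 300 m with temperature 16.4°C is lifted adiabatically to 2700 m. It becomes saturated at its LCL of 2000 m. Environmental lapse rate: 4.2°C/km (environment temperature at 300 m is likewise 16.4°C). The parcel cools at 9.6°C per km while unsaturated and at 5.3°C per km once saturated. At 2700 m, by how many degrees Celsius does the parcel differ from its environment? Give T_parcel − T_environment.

Parcel:
  Dry to 2000 m: -9.6 × 1.7 km = -16.32°C, so T = 0.08°C.
  Saturated to 2700 m: -5.3 × 0.7 km = -3.71°C, so T = -3.63°C.
Environment:
  Environment to 2700 m: -4.2 × 2.4 km = -10.08°C, so T = 6.32°C.
T_parcel − T_env = -3.63 − 6.32 = -9.95°C

-9.95°C (parcel cooler than environment)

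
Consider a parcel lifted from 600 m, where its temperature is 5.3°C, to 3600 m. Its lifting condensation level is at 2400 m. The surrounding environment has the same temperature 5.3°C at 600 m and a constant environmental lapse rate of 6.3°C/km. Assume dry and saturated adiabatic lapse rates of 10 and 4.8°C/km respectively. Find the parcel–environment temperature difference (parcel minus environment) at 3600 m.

Parcel:
  600–2400 m, dry: Δz = 1.8 km ⇒ ΔT = -18°C; T = -12.7°C
  2400–3600 m, saturated: Δz = 1.2 km ⇒ ΔT = -5.76°C; T = -18.46°C
Environment:
  600–3600 m, environment: Δz = 3 km ⇒ ΔT = -18.9°C; T = -13.6°C
T_parcel − T_env = -18.46 − (-13.6) = -4.86°C

-4.86°C (parcel cooler than environment)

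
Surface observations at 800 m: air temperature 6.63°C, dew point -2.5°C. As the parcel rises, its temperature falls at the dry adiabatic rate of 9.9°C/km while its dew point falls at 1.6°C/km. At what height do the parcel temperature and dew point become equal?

1900 m

T and T_d converge at 9.9 − 1.6 = 8.3°C per km
Height above start = (6.63 − (-2.5)) / 8.3 = 1.1 km
LCL altitude = 800 m + 1100 m = 1900 m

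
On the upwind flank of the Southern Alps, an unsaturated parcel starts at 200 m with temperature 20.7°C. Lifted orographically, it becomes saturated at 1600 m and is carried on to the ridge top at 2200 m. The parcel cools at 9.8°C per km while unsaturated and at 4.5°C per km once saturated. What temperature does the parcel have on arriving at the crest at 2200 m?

200–1600 m, dry: Δz = 1.4 km ⇒ ΔT = -13.72°C; T = 6.98°C
1600–2200 m, saturated: Δz = 0.6 km ⇒ ΔT = -2.7°C; T = 4.28°C

4.28°C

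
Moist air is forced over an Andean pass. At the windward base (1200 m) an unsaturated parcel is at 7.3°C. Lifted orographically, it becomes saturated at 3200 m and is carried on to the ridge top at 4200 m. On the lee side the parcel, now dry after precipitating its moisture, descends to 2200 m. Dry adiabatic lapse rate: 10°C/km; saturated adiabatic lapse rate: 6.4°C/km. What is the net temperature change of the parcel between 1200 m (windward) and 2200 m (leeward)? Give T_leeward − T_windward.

1200 → 3200 m (dry, 10°C/km): ΔT = -10 × 2 = -20°C → T = -12.7°C
3200 → 4200 m (saturated, 6.4°C/km): ΔT = -6.4 × 1 = -6.4°C → T = -19.1°C
4200 → 2200 m (dry descent, 10°C/km): ΔT = +10 × 2 = +20°C → T = 0.9°C
Net change vs windward start: 0.9 − 7.3 = -6.4°C

-6.4°C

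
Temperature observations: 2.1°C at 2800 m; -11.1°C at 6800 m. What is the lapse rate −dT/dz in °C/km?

3.3°C/km

Γ = −ΔT/Δz = (2.1 − (-11.1)) / (6800 − 2800) m
  = 13.2°C / 4 km = 3.3°C/km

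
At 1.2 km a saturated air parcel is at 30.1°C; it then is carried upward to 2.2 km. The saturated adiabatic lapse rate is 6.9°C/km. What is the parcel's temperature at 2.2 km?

23.2°C

1200 → 2200 m (saturated adiabatic, 6.9°C/km): ΔT = -6.9 × 1 = -6.9°C → T = 23.2°C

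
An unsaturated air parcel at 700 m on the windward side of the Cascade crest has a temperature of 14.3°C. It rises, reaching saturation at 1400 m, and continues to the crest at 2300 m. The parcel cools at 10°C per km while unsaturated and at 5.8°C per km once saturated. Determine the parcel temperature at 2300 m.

700 → 1400 m (dry, 10°C/km): ΔT = -10 × 0.7 = -7°C → T = 7.3°C
1400 → 2300 m (saturated, 5.8°C/km): ΔT = -5.8 × 0.9 = -5.22°C → T = 2.08°C

2.08°C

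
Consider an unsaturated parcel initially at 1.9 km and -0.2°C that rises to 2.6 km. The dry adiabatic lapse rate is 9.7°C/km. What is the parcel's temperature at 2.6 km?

-6.99°C

From 1900 m to 2600 m (dry adiabatic): cools by 9.7 × 0.7 = 6.79°C, giving -6.99°C.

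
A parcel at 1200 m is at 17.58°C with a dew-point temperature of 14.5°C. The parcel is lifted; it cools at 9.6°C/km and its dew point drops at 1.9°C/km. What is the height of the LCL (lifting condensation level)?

T and T_d converge at 9.6 − 1.9 = 7.7°C per km
Height above start = (17.58 − 14.5) / 7.7 = 0.4 km
LCL altitude = 1200 m + 400 m = 1600 m

1600 m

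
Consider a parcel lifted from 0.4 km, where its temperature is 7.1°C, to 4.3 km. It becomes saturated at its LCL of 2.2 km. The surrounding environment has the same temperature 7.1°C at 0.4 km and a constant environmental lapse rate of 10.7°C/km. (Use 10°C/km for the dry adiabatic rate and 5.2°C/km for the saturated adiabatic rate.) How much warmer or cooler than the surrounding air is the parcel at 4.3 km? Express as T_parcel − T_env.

Parcel:
  Dry to 2200 m: -10 × 1.8 km = -18°C, so T = -10.9°C.
  Saturated to 4300 m: -5.2 × 2.1 km = -10.92°C, so T = -21.82°C.
Environment:
  Environment to 4300 m: -10.7 × 3.9 km = -41.73°C, so T = -34.63°C.
T_parcel − T_env = -21.82 − (-34.63) = +12.81°C

+12.81°C (parcel warmer than environment)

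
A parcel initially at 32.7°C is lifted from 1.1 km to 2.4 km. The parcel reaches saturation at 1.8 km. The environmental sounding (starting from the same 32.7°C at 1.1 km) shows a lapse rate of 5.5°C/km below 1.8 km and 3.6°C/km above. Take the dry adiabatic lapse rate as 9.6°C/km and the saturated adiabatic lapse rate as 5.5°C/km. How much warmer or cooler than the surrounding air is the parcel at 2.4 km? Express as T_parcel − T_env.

-4.01°C (parcel cooler than environment)

Parcel:
  1100 → 1800 m (dry, 9.6°C/km): ΔT = -9.6 × 0.7 = -6.72°C → T = 25.98°C
  1800 → 2400 m (saturated, 5.5°C/km): ΔT = -5.5 × 0.6 = -3.3°C → T = 22.68°C
Environment:
  1100 → 1800 m (environment, lower layer, 5.5°C/km): ΔT = -5.5 × 0.7 = -3.85°C → T = 28.85°C
  1800 → 2400 m (environment, upper layer, 3.6°C/km): ΔT = -3.6 × 0.6 = -2.16°C → T = 26.69°C
T_parcel − T_env = 22.68 − 26.69 = -4.01°C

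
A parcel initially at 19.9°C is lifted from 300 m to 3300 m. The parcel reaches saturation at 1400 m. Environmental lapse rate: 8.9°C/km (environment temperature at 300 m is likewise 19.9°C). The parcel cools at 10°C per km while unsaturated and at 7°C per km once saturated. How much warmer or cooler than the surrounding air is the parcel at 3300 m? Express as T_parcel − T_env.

+2.4°C (parcel warmer than environment)

Parcel:
  300–1400 m, dry: Δz = 1.1 km ⇒ ΔT = -11°C; T = 8.9°C
  1400–3300 m, saturated: Δz = 1.9 km ⇒ ΔT = -13.3°C; T = -4.4°C
Environment:
  300–3300 m, environment: Δz = 3 km ⇒ ΔT = -26.7°C; T = -6.8°C
T_parcel − T_env = -4.4 − (-6.8) = +2.4°C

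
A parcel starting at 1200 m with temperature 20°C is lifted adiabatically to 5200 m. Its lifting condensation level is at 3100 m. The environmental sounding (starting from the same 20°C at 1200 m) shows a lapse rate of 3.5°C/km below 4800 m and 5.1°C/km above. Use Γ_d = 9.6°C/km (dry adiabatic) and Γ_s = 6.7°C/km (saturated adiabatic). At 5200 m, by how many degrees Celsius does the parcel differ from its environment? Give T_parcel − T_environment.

Parcel:
  Dry to 3100 m: -9.6 × 1.9 km = -18.24°C, so T = 1.76°C.
  Saturated to 5200 m: -6.7 × 2.1 km = -14.07°C, so T = -12.31°C.
Environment:
  Environment, lower layer to 4800 m: -3.5 × 3.6 km = -12.6°C, so T = 7.4°C.
  Environment, upper layer to 5200 m: -5.1 × 0.4 km = -2.04°C, so T = 5.36°C.
T_parcel − T_env = -12.31 − 5.36 = -17.67°C

-17.67°C (parcel cooler than environment)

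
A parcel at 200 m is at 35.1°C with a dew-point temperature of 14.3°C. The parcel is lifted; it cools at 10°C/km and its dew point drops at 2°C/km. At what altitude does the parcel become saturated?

T and T_d converge at 10 − 2 = 8°C per km
Height above start = (35.1 − 14.3) / 8 = 2.6 km
LCL altitude = 200 m + 2600 m = 2800 m

2800 m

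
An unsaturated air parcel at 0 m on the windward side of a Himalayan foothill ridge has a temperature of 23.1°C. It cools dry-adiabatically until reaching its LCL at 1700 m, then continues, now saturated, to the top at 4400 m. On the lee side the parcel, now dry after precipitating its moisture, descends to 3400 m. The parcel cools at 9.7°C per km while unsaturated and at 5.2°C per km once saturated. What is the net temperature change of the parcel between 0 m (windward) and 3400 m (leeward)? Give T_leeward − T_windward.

Dry to 1700 m: -9.7 × 1.7 km = -16.49°C, so T = 6.61°C.
Saturated to 4400 m: -5.2 × 2.7 km = -14.04°C, so T = -7.43°C.
Dry descent to 3400 m: +9.7 × 1 km = +9.7°C, so T = 2.27°C.
Net change vs windward start: 2.27 − 23.1 = -20.83°C

-20.83°C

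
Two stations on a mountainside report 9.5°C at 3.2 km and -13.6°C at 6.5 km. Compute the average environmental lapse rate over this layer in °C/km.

7°C/km

Γ = −ΔT/Δz = (9.5 − (-13.6)) / (6500 − 3200) m
  = 23.1°C / 3.3 km = 7°C/km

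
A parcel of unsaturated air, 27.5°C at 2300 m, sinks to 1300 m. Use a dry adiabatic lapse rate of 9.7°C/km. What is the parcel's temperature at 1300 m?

Dry adiabatic to 1300 m: +9.7 × 1 km = +9.7°C, so T = 37.2°C.

37.2°C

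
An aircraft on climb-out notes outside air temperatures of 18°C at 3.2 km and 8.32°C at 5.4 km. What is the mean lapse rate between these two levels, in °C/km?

4.4°C/km

Γ = −ΔT/Δz = (18 − 8.32) / (5400 − 3200) m
  = 9.68°C / 2.2 km = 4.4°C/km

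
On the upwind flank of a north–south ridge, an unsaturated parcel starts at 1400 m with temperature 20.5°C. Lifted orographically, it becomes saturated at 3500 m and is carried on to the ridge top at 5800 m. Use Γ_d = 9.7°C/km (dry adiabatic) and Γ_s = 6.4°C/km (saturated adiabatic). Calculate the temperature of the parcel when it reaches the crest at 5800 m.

-14.59°C

From 1400 m to 3500 m (dry): cools by 9.7 × 2.1 = 20.37°C, giving 0.13°C.
From 3500 m to 5800 m (saturated): cools by 6.4 × 2.3 = 14.72°C, giving -14.59°C.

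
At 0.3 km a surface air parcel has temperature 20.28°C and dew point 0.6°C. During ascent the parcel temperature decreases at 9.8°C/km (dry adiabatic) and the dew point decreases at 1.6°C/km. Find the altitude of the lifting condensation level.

T and T_d converge at 9.8 − 1.6 = 8.2°C per km
Height above start = (20.28 − 0.6) / 8.2 = 2.4 km
LCL altitude = 300 m + 2400 m = 2700 m

2.7 km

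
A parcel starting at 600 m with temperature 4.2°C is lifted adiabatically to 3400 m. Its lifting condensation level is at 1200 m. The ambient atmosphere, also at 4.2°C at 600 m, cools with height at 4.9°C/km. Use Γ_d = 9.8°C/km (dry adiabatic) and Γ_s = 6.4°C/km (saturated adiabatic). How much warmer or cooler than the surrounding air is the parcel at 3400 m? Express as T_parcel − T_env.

Parcel:
  From 600 m to 1200 m (dry): cools by 9.8 × 0.6 = 5.88°C, giving -1.68°C.
  From 1200 m to 3400 m (saturated): cools by 6.4 × 2.2 = 14.08°C, giving -15.76°C.
Environment:
  From 600 m to 3400 m (environment): cools by 4.9 × 2.8 = 13.72°C, giving -9.52°C.
T_parcel − T_env = -15.76 − (-9.52) = -6.24°C

-6.24°C (parcel cooler than environment)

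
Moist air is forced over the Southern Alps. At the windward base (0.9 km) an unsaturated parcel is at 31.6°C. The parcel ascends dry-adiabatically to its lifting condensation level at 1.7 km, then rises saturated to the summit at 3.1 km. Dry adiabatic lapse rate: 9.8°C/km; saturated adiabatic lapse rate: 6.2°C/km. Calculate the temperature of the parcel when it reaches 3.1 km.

15.08°C

900–1700 m, dry: Δz = 0.8 km ⇒ ΔT = -7.84°C; T = 23.76°C
1700–3100 m, saturated: Δz = 1.4 km ⇒ ΔT = -8.68°C; T = 15.08°C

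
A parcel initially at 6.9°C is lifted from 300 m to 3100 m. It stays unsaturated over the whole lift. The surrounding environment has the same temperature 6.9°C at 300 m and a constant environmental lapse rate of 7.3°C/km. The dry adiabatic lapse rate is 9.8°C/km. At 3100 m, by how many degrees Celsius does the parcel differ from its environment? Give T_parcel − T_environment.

Parcel:
  300 → 3100 m (dry, 9.8°C/km): ΔT = -9.8 × 2.8 = -27.44°C → T = -20.54°C
Environment:
  300 → 3100 m (environment, 7.3°C/km): ΔT = -7.3 × 2.8 = -20.44°C → T = -13.54°C
T_parcel − T_env = -20.54 − (-13.54) = -7°C

-7°C (parcel cooler than environment)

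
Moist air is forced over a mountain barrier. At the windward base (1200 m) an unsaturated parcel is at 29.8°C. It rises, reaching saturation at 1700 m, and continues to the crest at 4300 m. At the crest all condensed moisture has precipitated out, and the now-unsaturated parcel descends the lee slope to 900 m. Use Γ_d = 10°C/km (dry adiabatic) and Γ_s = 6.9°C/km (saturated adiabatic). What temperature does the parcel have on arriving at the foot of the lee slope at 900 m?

40.86°C

From 1200 m to 1700 m (dry): cools by 10 × 0.5 = 5°C, giving 24.8°C.
From 1700 m to 4300 m (saturated): cools by 6.9 × 2.6 = 17.94°C, giving 6.86°C.
From 4300 m to 900 m (dry descent): warms by 10 × 3.4 = 34°C, giving 40.86°C.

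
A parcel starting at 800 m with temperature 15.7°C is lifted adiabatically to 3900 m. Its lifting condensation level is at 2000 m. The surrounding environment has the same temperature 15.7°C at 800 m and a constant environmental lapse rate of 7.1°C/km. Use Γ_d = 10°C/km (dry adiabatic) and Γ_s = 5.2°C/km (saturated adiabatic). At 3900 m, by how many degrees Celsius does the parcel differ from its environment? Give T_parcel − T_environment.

+0.13°C (parcel warmer than environment)

Parcel:
  800 → 2000 m (dry, 10°C/km): ΔT = -10 × 1.2 = -12°C → T = 3.7°C
  2000 → 3900 m (saturated, 5.2°C/km): ΔT = -5.2 × 1.9 = -9.88°C → T = -6.18°C
Environment:
  800 → 3900 m (environment, 7.1°C/km): ΔT = -7.1 × 3.1 = -22.01°C → T = -6.31°C
T_parcel − T_env = -6.18 − (-6.31) = +0.13°C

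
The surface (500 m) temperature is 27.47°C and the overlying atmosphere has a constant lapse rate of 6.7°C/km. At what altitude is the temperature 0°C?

4600 m

Height above start = (27.47 − 0) / 6.7 = 4.1 km
Altitude = 500 m + 4100 m = 4600 m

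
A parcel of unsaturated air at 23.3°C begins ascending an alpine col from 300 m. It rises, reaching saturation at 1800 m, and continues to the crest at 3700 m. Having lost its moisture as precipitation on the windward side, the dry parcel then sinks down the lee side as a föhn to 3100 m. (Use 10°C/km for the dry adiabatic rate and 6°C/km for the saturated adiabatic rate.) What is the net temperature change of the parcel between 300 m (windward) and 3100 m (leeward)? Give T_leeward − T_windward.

-20.4°C

Dry to 1800 m: -10 × 1.5 km = -15°C, so T = 8.3°C.
Saturated to 3700 m: -6 × 1.9 km = -11.4°C, so T = -3.1°C.
Dry descent to 3100 m: +10 × 0.6 km = +6°C, so T = 2.9°C.
Net change vs windward start: 2.9 − 23.3 = -20.4°C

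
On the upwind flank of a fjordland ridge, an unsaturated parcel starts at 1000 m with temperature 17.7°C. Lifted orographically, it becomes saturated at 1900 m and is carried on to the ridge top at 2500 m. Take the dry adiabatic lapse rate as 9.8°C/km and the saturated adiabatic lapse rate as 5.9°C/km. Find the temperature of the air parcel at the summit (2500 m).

5.34°C

1000 → 1900 m (dry, 9.8°C/km): ΔT = -9.8 × 0.9 = -8.82°C → T = 8.88°C
1900 → 2500 m (saturated, 5.9°C/km): ΔT = -5.9 × 0.6 = -3.54°C → T = 5.34°C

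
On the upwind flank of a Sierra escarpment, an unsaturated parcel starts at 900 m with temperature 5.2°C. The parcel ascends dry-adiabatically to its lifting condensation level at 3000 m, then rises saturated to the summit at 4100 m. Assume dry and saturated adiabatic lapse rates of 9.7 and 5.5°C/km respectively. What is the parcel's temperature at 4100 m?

Dry to 3000 m: -9.7 × 2.1 km = -20.37°C, so T = -15.17°C.
Saturated to 4100 m: -5.5 × 1.1 km = -6.05°C, so T = -21.22°C.

-21.22°C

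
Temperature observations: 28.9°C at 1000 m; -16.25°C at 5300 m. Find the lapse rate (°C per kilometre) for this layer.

10.5°C/km

Γ = −ΔT/Δz = (28.9 − (-16.25)) / (5300 − 1000) m
  = 45.15°C / 4.3 km = 10.5°C/km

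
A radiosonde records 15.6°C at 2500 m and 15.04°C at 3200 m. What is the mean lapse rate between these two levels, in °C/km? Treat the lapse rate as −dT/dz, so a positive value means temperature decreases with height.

Γ = −ΔT/Δz = (15.6 − 15.04) / (3200 − 2500) m
  = 0.56°C / 0.7 km = 0.8°C/km

0.8°C/km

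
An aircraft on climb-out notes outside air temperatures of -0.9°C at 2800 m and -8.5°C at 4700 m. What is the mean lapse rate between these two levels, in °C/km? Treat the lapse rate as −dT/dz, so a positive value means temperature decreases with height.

Γ = −ΔT/Δz = (-0.9 − (-8.5)) / (4700 − 2800) m
  = 7.6°C / 1.9 km = 4°C/km

4°C/km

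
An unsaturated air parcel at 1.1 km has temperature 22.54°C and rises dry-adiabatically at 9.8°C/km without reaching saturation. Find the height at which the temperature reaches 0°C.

3.4 km

Height above start = (22.54 − 0) / 9.8 = 2.3 km
Altitude = 1100 m + 2300 m = 3400 m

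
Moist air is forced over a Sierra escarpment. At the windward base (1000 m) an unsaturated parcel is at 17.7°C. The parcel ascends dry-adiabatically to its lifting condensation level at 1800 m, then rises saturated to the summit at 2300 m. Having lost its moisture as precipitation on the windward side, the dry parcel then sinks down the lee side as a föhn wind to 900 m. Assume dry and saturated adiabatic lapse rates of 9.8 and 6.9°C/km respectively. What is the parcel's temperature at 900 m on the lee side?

1000–1800 m, dry: Δz = 0.8 km ⇒ ΔT = -7.84°C; T = 9.86°C
1800–2300 m, saturated: Δz = 0.5 km ⇒ ΔT = -3.45°C; T = 6.41°C
2300–900 m, dry descent: Δz = 1.4 km ⇒ ΔT = +13.72°C; T = 20.13°C

20.13°C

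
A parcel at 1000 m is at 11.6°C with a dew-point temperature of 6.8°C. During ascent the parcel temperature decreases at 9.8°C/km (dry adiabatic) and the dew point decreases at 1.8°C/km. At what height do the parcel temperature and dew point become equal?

T and T_d converge at 9.8 − 1.8 = 8°C per km
Height above start = (11.6 − 6.8) / 8 = 0.6 km
LCL altitude = 1000 m + 600 m = 1600 m

1600 m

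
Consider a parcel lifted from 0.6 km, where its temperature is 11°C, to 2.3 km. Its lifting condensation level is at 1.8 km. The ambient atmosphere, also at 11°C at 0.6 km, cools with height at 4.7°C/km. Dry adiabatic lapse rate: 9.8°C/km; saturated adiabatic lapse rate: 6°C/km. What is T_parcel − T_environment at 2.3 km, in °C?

Parcel:
  Dry to 1800 m: -9.8 × 1.2 km = -11.76°C, so T = -0.76°C.
  Saturated to 2300 m: -6 × 0.5 km = -3°C, so T = -3.76°C.
Environment:
  Environment to 2300 m: -4.7 × 1.7 km = -7.99°C, so T = 3.01°C.
T_parcel − T_env = -3.76 − 3.01 = -6.77°C

-6.77°C (parcel cooler than environment)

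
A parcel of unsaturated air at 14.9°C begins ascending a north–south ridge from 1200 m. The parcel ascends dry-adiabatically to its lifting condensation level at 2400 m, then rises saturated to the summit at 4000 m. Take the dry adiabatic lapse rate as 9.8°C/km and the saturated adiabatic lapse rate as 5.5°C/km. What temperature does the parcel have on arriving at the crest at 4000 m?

From 1200 m to 2400 m (dry): cools by 9.8 × 1.2 = 11.76°C, giving 3.14°C.
From 2400 m to 4000 m (saturated): cools by 5.5 × 1.6 = 8.8°C, giving -5.66°C.

-5.66°C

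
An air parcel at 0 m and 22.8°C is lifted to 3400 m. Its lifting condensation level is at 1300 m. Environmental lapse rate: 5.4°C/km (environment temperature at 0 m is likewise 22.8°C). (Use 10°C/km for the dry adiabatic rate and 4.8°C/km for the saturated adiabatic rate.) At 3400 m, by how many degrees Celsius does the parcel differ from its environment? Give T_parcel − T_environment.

Parcel:
  From 0 m to 1300 m (dry): cools by 10 × 1.3 = 13°C, giving 9.8°C.
  From 1300 m to 3400 m (saturated): cools by 4.8 × 2.1 = 10.08°C, giving -0.28°C.
Environment:
  From 0 m to 3400 m (environment): cools by 5.4 × 3.4 = 18.36°C, giving 4.44°C.
T_parcel − T_env = -0.28 − 4.44 = -4.72°C

-4.72°C (parcel cooler than environment)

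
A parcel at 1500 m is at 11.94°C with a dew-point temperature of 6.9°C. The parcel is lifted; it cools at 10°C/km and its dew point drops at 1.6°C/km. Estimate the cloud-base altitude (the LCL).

2100 m

T and T_d converge at 10 − 1.6 = 8.4°C per km
Height above start = (11.94 − 6.9) / 8.4 = 0.6 km
LCL altitude = 1500 m + 600 m = 2100 m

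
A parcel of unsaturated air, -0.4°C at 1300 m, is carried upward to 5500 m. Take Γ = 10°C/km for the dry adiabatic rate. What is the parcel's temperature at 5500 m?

-42.4°C

1300–5500 m, dry adiabatic: Δz = 4.2 km ⇒ ΔT = -42°C; T = -42.4°C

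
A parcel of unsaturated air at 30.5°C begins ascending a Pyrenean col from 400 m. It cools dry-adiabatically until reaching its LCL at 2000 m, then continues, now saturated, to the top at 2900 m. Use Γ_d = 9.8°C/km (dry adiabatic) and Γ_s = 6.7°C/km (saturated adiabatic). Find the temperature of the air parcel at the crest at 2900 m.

400 → 2000 m (dry, 9.8°C/km): ΔT = -9.8 × 1.6 = -15.68°C → T = 14.82°C
2000 → 2900 m (saturated, 6.7°C/km): ΔT = -6.7 × 0.9 = -6.03°C → T = 8.79°C

8.79°C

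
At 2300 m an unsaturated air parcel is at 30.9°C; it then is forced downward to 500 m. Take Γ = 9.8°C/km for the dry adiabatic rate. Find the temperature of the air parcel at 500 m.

48.54°C

Dry adiabatic to 500 m: +9.8 × 1.8 km = +17.64°C, so T = 48.54°C.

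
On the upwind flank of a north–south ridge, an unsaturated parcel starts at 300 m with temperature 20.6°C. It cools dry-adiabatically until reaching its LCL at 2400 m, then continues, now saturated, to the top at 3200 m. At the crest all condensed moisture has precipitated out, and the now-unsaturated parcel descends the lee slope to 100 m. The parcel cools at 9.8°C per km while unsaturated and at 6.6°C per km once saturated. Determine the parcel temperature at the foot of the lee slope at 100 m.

25.12°C

300 → 2400 m (dry, 9.8°C/km): ΔT = -9.8 × 2.1 = -20.58°C → T = 0.02°C
2400 → 3200 m (saturated, 6.6°C/km): ΔT = -6.6 × 0.8 = -5.28°C → T = -5.26°C
3200 → 100 m (dry descent, 9.8°C/km): ΔT = +9.8 × 3.1 = +30.38°C → T = 25.12°C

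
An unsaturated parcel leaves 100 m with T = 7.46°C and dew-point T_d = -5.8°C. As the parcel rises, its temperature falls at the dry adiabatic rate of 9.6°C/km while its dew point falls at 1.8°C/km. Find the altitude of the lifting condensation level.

1800 m

T and T_d converge at 9.6 − 1.8 = 7.8°C per km
Height above start = (7.46 − (-5.8)) / 7.8 = 1.7 km
LCL altitude = 100 m + 1700 m = 1800 m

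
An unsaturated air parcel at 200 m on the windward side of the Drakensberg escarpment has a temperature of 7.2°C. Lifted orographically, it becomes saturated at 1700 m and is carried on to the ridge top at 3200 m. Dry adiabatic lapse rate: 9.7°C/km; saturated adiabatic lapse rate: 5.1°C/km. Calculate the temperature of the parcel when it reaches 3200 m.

-15°C

200–1700 m, dry: Δz = 1.5 km ⇒ ΔT = -14.55°C; T = -7.35°C
1700–3200 m, saturated: Δz = 1.5 km ⇒ ΔT = -7.65°C; T = -15°C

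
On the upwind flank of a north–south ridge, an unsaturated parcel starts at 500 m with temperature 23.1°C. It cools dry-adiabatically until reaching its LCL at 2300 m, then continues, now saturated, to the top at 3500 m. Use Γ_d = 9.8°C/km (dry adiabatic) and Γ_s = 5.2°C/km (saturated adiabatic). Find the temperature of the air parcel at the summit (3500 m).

Dry to 2300 m: -9.8 × 1.8 km = -17.64°C, so T = 5.46°C.
Saturated to 3500 m: -5.2 × 1.2 km = -6.24°C, so T = -0.78°C.

-0.78°C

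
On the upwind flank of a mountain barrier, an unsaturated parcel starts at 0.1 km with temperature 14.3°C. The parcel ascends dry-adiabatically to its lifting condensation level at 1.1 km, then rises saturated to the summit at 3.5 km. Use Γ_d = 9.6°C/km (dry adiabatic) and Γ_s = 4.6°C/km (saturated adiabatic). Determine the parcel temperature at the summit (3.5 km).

100–1100 m, dry: Δz = 1 km ⇒ ΔT = -9.6°C; T = 4.7°C
1100–3500 m, saturated: Δz = 2.4 km ⇒ ΔT = -11.04°C; T = -6.34°C

-6.34°C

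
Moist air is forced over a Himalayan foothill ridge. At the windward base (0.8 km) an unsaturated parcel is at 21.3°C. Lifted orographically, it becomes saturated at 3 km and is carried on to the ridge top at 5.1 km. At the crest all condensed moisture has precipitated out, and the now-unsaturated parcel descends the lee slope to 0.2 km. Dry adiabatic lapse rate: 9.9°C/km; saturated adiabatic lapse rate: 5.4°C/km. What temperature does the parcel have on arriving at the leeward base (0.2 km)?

From 800 m to 3000 m (dry): cools by 9.9 × 2.2 = 21.78°C, giving -0.48°C.
From 3000 m to 5100 m (saturated): cools by 5.4 × 2.1 = 11.34°C, giving -11.82°C.
From 5100 m to 200 m (dry descent): warms by 9.9 × 4.9 = 48.51°C, giving 36.69°C.

36.69°C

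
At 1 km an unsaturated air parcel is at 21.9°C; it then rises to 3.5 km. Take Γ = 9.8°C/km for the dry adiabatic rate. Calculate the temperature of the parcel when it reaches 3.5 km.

From 1000 m to 3500 m (dry adiabatic): cools by 9.8 × 2.5 = 24.5°C, giving -2.6°C.

-2.6°C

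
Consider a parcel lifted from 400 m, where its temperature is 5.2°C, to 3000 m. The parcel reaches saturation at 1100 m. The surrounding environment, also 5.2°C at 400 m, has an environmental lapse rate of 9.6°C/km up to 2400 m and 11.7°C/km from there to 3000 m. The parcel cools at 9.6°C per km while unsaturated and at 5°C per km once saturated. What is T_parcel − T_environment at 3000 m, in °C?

Parcel:
  400–1100 m, dry: Δz = 0.7 km ⇒ ΔT = -6.72°C; T = -1.52°C
  1100–3000 m, saturated: Δz = 1.9 km ⇒ ΔT = -9.5°C; T = -11.02°C
Environment:
  400–2400 m, environment, lower layer: Δz = 2 km ⇒ ΔT = -19.2°C; T = -14°C
  2400–3000 m, environment, upper layer: Δz = 0.6 km ⇒ ΔT = -7.02°C; T = -21.02°C
T_parcel − T_env = -11.02 − (-21.02) = +10°C

+10°C (parcel warmer than environment)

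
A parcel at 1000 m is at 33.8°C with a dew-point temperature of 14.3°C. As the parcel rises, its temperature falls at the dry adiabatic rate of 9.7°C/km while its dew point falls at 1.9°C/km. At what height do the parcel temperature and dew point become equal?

T and T_d converge at 9.7 − 1.9 = 7.8°C per km
Height above start = (33.8 − 14.3) / 7.8 = 2.5 km
LCL altitude = 1000 m + 2500 m = 3500 m

3500 m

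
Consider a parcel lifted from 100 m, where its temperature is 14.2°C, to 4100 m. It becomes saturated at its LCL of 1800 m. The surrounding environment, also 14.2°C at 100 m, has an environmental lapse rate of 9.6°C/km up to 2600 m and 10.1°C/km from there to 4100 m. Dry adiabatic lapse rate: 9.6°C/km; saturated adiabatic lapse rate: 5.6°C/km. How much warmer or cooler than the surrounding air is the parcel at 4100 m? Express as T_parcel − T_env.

+9.95°C (parcel warmer than environment)

Parcel:
  100–1800 m, dry: Δz = 1.7 km ⇒ ΔT = -16.32°C; T = -2.12°C
  1800–4100 m, saturated: Δz = 2.3 km ⇒ ΔT = -12.88°C; T = -15°C
Environment:
  100–2600 m, environment, lower layer: Δz = 2.5 km ⇒ ΔT = -24°C; T = -9.8°C
  2600–4100 m, environment, upper layer: Δz = 1.5 km ⇒ ΔT = -15.15°C; T = -24.95°C
T_parcel − T_env = -15 − (-24.95) = +9.95°C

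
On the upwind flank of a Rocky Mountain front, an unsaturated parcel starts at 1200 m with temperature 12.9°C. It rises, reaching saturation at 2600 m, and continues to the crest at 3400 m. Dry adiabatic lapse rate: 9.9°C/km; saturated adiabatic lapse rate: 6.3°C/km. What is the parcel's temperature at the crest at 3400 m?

-6°C

Dry to 2600 m: -9.9 × 1.4 km = -13.86°C, so T = -0.96°C.
Saturated to 3400 m: -6.3 × 0.8 km = -5.04°C, so T = -6°C.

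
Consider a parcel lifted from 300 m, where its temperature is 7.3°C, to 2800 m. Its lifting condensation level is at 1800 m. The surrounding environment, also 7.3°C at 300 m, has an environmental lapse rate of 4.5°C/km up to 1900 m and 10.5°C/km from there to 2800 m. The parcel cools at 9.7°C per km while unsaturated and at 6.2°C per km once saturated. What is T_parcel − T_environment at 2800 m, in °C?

Parcel:
  300 → 1800 m (dry, 9.7°C/km): ΔT = -9.7 × 1.5 = -14.55°C → T = -7.25°C
  1800 → 2800 m (saturated, 6.2°C/km): ΔT = -6.2 × 1 = -6.2°C → T = -13.45°C
Environment:
  300 → 1900 m (environment, lower layer, 4.5°C/km): ΔT = -4.5 × 1.6 = -7.2°C → T = 0.1°C
  1900 → 2800 m (environment, upper layer, 10.5°C/km): ΔT = -10.5 × 0.9 = -9.45°C → T = -9.35°C
T_parcel − T_env = -13.45 − (-9.35) = -4.1°C

-4.1°C (parcel cooler than environment)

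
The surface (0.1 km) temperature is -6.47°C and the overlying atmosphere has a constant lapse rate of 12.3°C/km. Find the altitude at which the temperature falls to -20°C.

1.2 km

Height above start = (-6.47 − (-20)) / 12.3 = 1.1 km
Altitude = 100 m + 1100 m = 1200 m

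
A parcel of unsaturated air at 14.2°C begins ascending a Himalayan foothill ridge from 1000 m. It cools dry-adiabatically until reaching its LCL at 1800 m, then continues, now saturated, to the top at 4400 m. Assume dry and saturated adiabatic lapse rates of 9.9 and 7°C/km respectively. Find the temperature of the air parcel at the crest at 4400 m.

-11.92°C

Dry to 1800 m: -9.9 × 0.8 km = -7.92°C, so T = 6.28°C.
Saturated to 4400 m: -7 × 2.6 km = -18.2°C, so T = -11.92°C.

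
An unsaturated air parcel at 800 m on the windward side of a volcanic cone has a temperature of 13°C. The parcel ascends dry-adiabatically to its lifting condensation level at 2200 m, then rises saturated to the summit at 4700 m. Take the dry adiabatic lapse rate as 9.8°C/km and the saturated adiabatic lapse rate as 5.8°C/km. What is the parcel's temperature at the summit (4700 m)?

800–2200 m, dry: Δz = 1.4 km ⇒ ΔT = -13.72°C; T = -0.72°C
2200–4700 m, saturated: Δz = 2.5 km ⇒ ΔT = -14.5°C; T = -15.22°C

-15.22°C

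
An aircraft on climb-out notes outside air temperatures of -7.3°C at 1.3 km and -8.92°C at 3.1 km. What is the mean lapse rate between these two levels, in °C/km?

0.9°C/km

Γ = −ΔT/Δz = (-7.3 − (-8.92)) / (3100 − 1300) m
  = 1.62°C / 1.8 km = 0.9°C/km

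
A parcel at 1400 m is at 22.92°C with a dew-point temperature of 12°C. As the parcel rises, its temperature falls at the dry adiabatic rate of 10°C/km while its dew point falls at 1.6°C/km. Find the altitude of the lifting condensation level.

2700 m

T and T_d converge at 10 − 1.6 = 8.4°C per km
Height above start = (22.92 − 12) / 8.4 = 1.3 km
LCL altitude = 1400 m + 1300 m = 2700 m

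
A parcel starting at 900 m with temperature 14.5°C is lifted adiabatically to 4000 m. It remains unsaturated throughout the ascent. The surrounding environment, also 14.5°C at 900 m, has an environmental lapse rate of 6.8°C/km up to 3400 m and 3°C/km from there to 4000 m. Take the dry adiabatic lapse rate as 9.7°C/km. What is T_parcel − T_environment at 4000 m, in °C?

-11.27°C (parcel cooler than environment)

Parcel:
  From 900 m to 4000 m (dry): cools by 9.7 × 3.1 = 30.07°C, giving -15.57°C.
Environment:
  From 900 m to 3400 m (environment, lower layer): cools by 6.8 × 2.5 = 17°C, giving -2.5°C.
  From 3400 m to 4000 m (environment, upper layer): cools by 3 × 0.6 = 1.8°C, giving -4.3°C.
T_parcel − T_env = -15.57 − (-4.3) = -11.27°C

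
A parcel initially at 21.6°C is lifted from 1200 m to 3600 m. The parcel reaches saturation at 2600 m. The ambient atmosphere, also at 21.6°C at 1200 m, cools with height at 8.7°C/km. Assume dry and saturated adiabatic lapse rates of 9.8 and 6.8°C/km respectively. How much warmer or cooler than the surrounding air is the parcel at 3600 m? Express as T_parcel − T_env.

+0.36°C (parcel warmer than environment)

Parcel:
  From 1200 m to 2600 m (dry): cools by 9.8 × 1.4 = 13.72°C, giving 7.88°C.
  From 2600 m to 3600 m (saturated): cools by 6.8 × 1 = 6.8°C, giving 1.08°C.
Environment:
  From 1200 m to 3600 m (environment): cools by 8.7 × 2.4 = 20.88°C, giving 0.72°C.
T_parcel − T_env = 1.08 − 0.72 = +0.36°C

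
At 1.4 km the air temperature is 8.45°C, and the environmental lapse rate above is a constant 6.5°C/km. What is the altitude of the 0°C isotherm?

2.7 km

Height above start = (8.45 − 0) / 6.5 = 1.3 km
Altitude = 1400 m + 1300 m = 2700 m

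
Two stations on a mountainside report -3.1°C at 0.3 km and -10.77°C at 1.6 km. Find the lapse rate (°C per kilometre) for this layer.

Γ = −ΔT/Δz = (-3.1 − (-10.77)) / (1600 − 300) m
  = 7.67°C / 1.3 km = 5.9°C/km

5.9°C/km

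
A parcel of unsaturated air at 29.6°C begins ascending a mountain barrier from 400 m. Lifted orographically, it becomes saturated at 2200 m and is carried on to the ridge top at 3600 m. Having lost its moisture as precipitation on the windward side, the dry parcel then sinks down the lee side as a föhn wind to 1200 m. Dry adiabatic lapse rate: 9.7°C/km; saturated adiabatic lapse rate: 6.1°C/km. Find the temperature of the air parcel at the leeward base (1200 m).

26.88°C

Dry to 2200 m: -9.7 × 1.8 km = -17.46°C, so T = 12.14°C.
Saturated to 3600 m: -6.1 × 1.4 km = -8.54°C, so T = 3.6°C.
Dry descent to 1200 m: +9.7 × 2.4 km = +23.28°C, so T = 26.88°C.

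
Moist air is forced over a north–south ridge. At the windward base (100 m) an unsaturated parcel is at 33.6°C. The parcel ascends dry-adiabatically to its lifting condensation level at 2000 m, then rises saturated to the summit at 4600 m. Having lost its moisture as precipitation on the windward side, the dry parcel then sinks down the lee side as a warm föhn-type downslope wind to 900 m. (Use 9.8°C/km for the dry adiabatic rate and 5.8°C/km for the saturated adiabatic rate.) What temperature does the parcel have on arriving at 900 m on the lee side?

From 100 m to 2000 m (dry): cools by 9.8 × 1.9 = 18.62°C, giving 14.98°C.
From 2000 m to 4600 m (saturated): cools by 5.8 × 2.6 = 15.08°C, giving -0.1°C.
From 4600 m to 900 m (dry descent): warms by 9.8 × 3.7 = 36.26°C, giving 36.16°C.

36.16°C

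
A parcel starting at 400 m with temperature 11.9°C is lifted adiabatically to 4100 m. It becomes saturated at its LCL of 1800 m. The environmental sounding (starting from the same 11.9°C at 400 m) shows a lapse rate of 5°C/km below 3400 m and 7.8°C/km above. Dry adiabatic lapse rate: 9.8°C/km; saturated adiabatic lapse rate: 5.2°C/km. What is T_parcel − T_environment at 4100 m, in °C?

-5.22°C (parcel cooler than environment)

Parcel:
  Dry to 1800 m: -9.8 × 1.4 km = -13.72°C, so T = -1.82°C.
  Saturated to 4100 m: -5.2 × 2.3 km = -11.96°C, so T = -13.78°C.
Environment:
  Environment, lower layer to 3400 m: -5 × 3 km = -15°C, so T = -3.1°C.
  Environment, upper layer to 4100 m: -7.8 × 0.7 km = -5.46°C, so T = -8.56°C.
T_parcel − T_env = -13.78 − (-8.56) = -5.22°C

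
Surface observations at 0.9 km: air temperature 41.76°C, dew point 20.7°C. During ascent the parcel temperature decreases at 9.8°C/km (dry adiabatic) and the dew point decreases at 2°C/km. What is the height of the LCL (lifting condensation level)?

3.6 km

T and T_d converge at 9.8 − 2 = 7.8°C per km
Height above start = (41.76 − 20.7) / 7.8 = 2.7 km
LCL altitude = 900 m + 2700 m = 3600 m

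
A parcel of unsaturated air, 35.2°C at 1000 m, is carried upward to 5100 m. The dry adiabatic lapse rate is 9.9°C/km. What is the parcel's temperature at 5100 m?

From 1000 m to 5100 m (dry adiabatic): cools by 9.9 × 4.1 = 40.59°C, giving -5.39°C.

-5.39°C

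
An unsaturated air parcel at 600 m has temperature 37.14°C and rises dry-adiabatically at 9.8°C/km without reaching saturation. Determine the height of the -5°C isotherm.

4900 m

Height above start = (37.14 − (-5)) / 9.8 = 4.3 km
Altitude = 600 m + 4300 m = 4900 m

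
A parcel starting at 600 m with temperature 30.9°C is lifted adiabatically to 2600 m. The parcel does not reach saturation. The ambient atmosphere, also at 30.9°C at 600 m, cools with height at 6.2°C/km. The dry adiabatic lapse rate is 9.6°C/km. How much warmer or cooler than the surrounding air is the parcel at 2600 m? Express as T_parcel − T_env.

Parcel:
  600 → 2600 m (dry, 9.6°C/km): ΔT = -9.6 × 2 = -19.2°C → T = 11.7°C
Environment:
  600 → 2600 m (environment, 6.2°C/km): ΔT = -6.2 × 2 = -12.4°C → T = 18.5°C
T_parcel − T_env = 11.7 − 18.5 = -6.8°C

-6.8°C (parcel cooler than environment)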